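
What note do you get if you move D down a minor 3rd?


Let's work it out.
minor 3rd: 3 letter names, 3 semitones
Letter: D - 2 → B
Pitch: D - 3 semitones, spelled as a B → B
= B


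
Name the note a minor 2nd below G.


A 2nd spans 2 letter names, so from G we land on F
A minor 2nd = 1 semitone below G
Spell F at that pitch: F#
= F#


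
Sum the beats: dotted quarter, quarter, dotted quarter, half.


Solution.
Beat values:
  dotted quarter = 1.5 beats
  quarter = 1 beat
  dotted quarter = 1.5 beats
  half = 2 beats
Sum = 1.5 + 1 + 1.5 + 2
= 6 beats


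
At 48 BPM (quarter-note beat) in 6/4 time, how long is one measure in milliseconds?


Reasoning:
Quarter-note beat duration = 60000 / 48 ms
Beats per measure (6/4) = 6
One measure = 6 × 60000 / 48 = 360000 / 48 ms
= 7500.0 ms


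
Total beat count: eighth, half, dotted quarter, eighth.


Let's work it out.
Beat values:
  eighth = 0.5 beats
  half = 2 beats
  dotted quarter = 1.5 beats
  eighth = 0.5 beats
Sum = 0.5 + 2 + 1.5 + 0.5
= 4.5 beats


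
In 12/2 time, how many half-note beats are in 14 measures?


Step by step:
Time signature 12/2: the bottom number 2 means the half note gets one count
The top number 12 means 12 half-note beats per measure
Total = 12 × 14 measures
= 168 half-note beats


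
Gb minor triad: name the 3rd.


Solution.
Minor triad = root + minor 3rd (3 semitones) + perfect 5th (7 semitones)
A triad on Gb stacks thirds, so the chord tones use letter names G-B-D
Root: Gb
Minor 3rd above Gb: Bbb
Perfect 5th above Gb: Db
The 3rd = Bbb


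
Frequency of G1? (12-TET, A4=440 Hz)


Working:
f = 440 × 2^(n/12) where n = semitones from A4
G1: -38 semitones from A4
f = 440 × 2^(-38/12)
f = 49.00 Hz


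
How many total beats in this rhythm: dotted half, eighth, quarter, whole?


Solution.
Beat values:
  dotted half = 3 beats
  eighth = 0.5 beats
  quarter = 1 beat
  whole = 4 beats
Sum = 3 + 0.5 + 1 + 4
= 8.5 beats


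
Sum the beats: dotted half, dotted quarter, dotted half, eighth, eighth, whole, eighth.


Let's work it out.
Beat values:
  dotted half = 3 beats
  dotted quarter = 1.5 beats
  dotted half = 3 beats
  eighth = 0.5 beats
  eighth = 0.5 beats
  whole = 4 beats
  eighth = 0.5 beats
Sum = 3 + 1.5 + 3 + 0.5 + 0.5 + 4 + 0.5
= 13 beats


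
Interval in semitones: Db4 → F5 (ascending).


Solution.
Absolute semitone position = octave×12 + chromatic position
Db4: 4×12 + 1 = 49
F5: 5×12 + 5 = 65
Difference = 65 - 49 = 16
= 16 semitones


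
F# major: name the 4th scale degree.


Reasoning:
Major scale pattern: W-W-H-W-W-W-H (2-2-1-2-2-2-1 semitones)
Starting from F#:
  F# + 2 semitones → G#
  G# + 2 semitones → A#
  A# + 1 semitone → B
  B + 2 semitones → C#
  C# + 2 semitones → D#
  D# + 2 semitones → E#
  E# + 1 semitone → F#
Scale: F# G# A# B C# D# E#
Degree 4 = B


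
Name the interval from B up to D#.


Working:
Letter names: B → D spans 3 letter names → a 3rd
Semitones: B → D# = 4 half-steps
A 3rd of 4 semitones is a major 3rd
= major 3rd


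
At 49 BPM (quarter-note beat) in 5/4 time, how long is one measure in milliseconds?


Let's work it out.
Quarter-note beat duration = 60000 / 49 ms
Beats per measure (5/4) = 5
One measure = 5 × 60000 / 49 = 300000 / 49 ms
= 6122.4 ms


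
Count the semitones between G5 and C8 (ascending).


Absolute semitone position = octave×12 + chromatic position
G5: 5×12 + 7 = 67
C8: 8×12 + 0 = 96
Difference = 96 - 67 = 29
= 29 semitones


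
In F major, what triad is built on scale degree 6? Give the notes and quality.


Solution.
F major scale: F G A Bb C D E
Diatonic triad on degree 6 stacks scale notes 6, 1, 3: D F A
D→F = 3 semitones; D→A = 7 semitones → minor triad
= D F A (minor)


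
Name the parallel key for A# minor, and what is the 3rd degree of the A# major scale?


Parallel keys share the same tonic but differ in mode
A# minor → parallel is A# major
A# major scale: A# B# C## D# E# F## G##
= A# major; 3rd degree = C##


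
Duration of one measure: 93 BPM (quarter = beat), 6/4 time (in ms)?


Quarter-note beat duration = 60000 / 93 ms
Beats per measure (6/4) = 6
One measure = 6 × 60000 / 93 = 360000 / 93 ms
= 3871.0 ms


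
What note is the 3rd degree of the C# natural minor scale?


Let's work it out.
Natural minor scale pattern: W-H-W-W-H-W-W (2-1-2-2-1-2-2 semitones)
Starting from C#:
  C# + 2 semitones → D#
  D# + 1 semitone → E
  E + 2 semitones → F#
  F# + 2 semitones → G#
  G# + 1 semitone → A
  A + 2 semitones → B
  B + 2 semitones → C#
Scale: C# D# E F# G# A B
Degree 3 = E


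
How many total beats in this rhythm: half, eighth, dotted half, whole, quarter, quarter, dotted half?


Let's work it out.
Beat values:
  half = 2 beats
  eighth = 0.5 beats
  dotted half = 3 beats
  whole = 4 beats
  quarter = 1 beat
  quarter = 1 beat
  dotted half = 3 beats
Sum = 2 + 0.5 + 3 + 4 + 1 + 1 + 3
= 14.5 beats


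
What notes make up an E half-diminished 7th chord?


Working:
Half-diminished 7th chord = root + minor 3rd + diminished 5th + minor 7th
Seventh chords stack in thirds, so the letter names are E-G-B-D
Root: E
Minor 3rd above E: G
Diminished 5th above E: Bb
Minor 7th above E: D
Chord = E G Bb D


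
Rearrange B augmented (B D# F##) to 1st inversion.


Root position: B D# F##
1st inversion: move root up an octave
Bass note: D#
Notes (bottom to top) = D# F## B


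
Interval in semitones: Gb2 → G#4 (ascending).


Solution.
Absolute semitone position = octave×12 + chromatic position
Gb2: 2×12 + 6 = 30
G#4: 4×12 + 8 = 56
Difference = 56 - 30 = 26
= 26 semitones


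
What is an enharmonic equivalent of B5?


Solution.
Enharmonic notes sound the same pitch but are spelled with different letter names
B and Cb name the same pitch class
Octave numbers change at C, so B5 = Cb6
= Cb6


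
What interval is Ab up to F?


Letter names: A → F spans 6 letter names → a 6th
Semitones: Ab → F = 9 half-steps
A 6th of 9 semitones is a major 6th
= major 6th


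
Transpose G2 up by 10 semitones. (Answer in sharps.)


G2: chromatic position 7 in octave 2 → absolute = 2×12 + 7 = 31
Transpose up 10: 31 + 10 = 41
41 = 3×12 + 5 → F in octave 3
Result = F3


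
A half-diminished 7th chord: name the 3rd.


Half-diminished 7th chord = root + minor 3rd + diminished 5th + minor 7th
Seventh chords stack in thirds, so the letter names are A-C-E-G
Root: A
Minor 3rd above A: C
Diminished 5th above A: Eb
Minor 7th above A: G
The 3rd = C


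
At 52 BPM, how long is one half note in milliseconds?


One quarter-note beat = 60000 / BPM = 60000 / 52 ms
Half note = 2 × quarter note
Duration = 2 × 60000 / 52 = 120000 / 52
= 2307.7 ms


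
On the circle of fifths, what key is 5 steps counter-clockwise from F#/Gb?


Each counter-clockwise step moves down a perfect 5th (= up a perfect 4th)
From F#/Gb: F#/Gb → B → E → A → D → G
= G


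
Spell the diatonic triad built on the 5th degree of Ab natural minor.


Solution.
Ab natural minor scale: Ab Bb Cb Db Eb Fb Gb
Diatonic triad on degree 5 stacks scale notes 5, 7, 2: Eb Gb Bb
Eb→Gb = 3 semitones; Eb→Bb = 7 semitones → minor triad
= Eb Gb Bb (minor)


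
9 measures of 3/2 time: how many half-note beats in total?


Time signature 3/2: the bottom number 2 means the half note gets one count
The top number 3 means 3 half-note beats per measure
Total = 3 × 9 measures
= 27 half-note beats


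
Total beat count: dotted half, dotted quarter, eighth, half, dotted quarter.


Solution.
Beat values:
  dotted half = 3 beats
  dotted quarter = 1.5 beats
  eighth = 0.5 beats
  half = 2 beats
  dotted quarter = 1.5 beats
Sum = 3 + 1.5 + 0.5 + 2 + 1.5
= 8.5 beats


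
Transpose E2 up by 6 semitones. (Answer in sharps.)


E2: chromatic position 4 in octave 2 → absolute = 2×12 + 4 = 28
Transpose up 6: 28 + 6 = 34
34 = 2×12 + 10 → A# in octave 2
Result = A#2


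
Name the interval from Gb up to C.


Letter names: G → C spans 4 letter names → a 4th
Semitones: Gb → C = 6 half-steps
A 4th of 6 semitones is an augmented 4th
= augmented 4th


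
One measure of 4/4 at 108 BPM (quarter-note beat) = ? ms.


Let's work it out.
Quarter-note beat duration = 60000 / 108 ms
Beats per measure (4/4) = 4
One measure = 4 × 60000 / 108 = 240000 / 108 ms
= 2222.2 ms


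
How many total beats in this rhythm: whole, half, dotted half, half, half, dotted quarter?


Let's work it out.
Beat values:
  whole = 4 beats
  half = 2 beats
  dotted half = 3 beats
  half = 2 beats
  half = 2 beats
  dotted quarter = 1.5 beats
Sum = 4 + 2 + 3 + 2 + 2 + 1.5
= 14.5 beats


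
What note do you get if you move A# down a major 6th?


Reasoning:
major 6th: 6 letter names, 9 semitones
Letter: A - 5 → C
Pitch: A# - 9 semitones, spelled as a C → C#
= C#


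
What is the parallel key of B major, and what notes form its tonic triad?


Parallel keys share the same tonic but differ in mode
B major → parallel is B minor
Tonic triad of B minor = B D F#
= B minor; triad = B D F#


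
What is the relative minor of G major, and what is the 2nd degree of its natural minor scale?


The relative minor shares the major's key signature and starts on its 6th degree
6th degree = a major 6th above the tonic; a major 6th above G is E
→ relative minor of G major is E minor
E natural minor scale: E F# G A B C D
= E minor; 2nd degree = F#


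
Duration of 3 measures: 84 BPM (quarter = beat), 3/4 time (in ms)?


Working:
Quarter-note beat duration = 60000 / 84 ms
Beats per measure (3/4) = 3
One measure = 3 × 60000 / 84 = 180000 / 84 ms
3 measures = 3 × 180000 / 84 = 540000 / 84
= 6428.6 ms


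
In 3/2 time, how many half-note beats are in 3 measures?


Step by step:
Time signature 3/2: the bottom number 2 means the half note gets one count
The top number 3 means 3 half-note beats per measure
Total = 3 × 3 measures
= 9 half-note beats


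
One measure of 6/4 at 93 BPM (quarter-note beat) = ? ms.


Step by step:
Quarter-note beat duration = 60000 / 93 ms
Beats per measure (6/4) = 6
One measure = 6 × 60000 / 93 = 360000 / 93 ms
= 3871.0 ms


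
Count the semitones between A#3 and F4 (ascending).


Solution.
Absolute semitone position = octave×12 + chromatic position
A#3: 3×12 + 10 = 46
F4: 4×12 + 5 = 53
Difference = 53 - 46 = 7
= 7 semitones


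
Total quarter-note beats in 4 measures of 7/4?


Reasoning:
Time signature 7/4: the bottom number 4 means the quarter note gets one count
The top number 7 means 7 quarter-note beats per measure
Total = 7 × 4 measures
= 28 quarter-note beats


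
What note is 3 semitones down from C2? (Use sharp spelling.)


Working:
C2: chromatic position 0 in octave 2 → absolute = 2×12 + 0 = 24
Transpose down 3: 24 - 3 = 21
21 = 1×12 + 9 → A in octave 1
Result = A1


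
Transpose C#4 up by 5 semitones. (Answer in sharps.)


Step by step:
C#4: chromatic position 1 in octave 4 → absolute = 4×12 + 1 = 49
Transpose up 5: 49 + 5 = 54
54 = 4×12 + 6 → F# in octave 4
Result = F#4


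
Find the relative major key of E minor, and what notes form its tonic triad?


Solution.
The relative major shares the key signature and is a minor 3rd above the minor tonic
A minor 3rd above E is G
→ relative major of E minor is G major
Tonic triad of G major = root + major 3rd + perfect 5th = G B D
= G major; triad = G B D


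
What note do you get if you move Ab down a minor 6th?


Let's work it out.
minor 6th: 6 letter names, 8 semitones
Letter: A - 5 → C
Pitch: Ab - 8 semitones, spelled as a C → C
= C


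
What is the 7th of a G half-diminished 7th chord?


Half-diminished 7th chord = root + minor 3rd + diminished 5th + minor 7th
Seventh chords stack in thirds, so the letter names are G-B-D-F
Root: G
Minor 3rd above G: Bb
Diminished 5th above G: Db
Minor 7th above G: F
The 7th = F


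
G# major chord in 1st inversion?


Reasoning:
Root position: G# B# D#
1st inversion: move root up an octave
Bass note: B#
Notes (bottom to top) = B# D# G#


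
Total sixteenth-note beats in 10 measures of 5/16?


Time signature 5/16: the bottom number 16 means the sixteenth note gets one count
The top number 5 means 5 sixteenth-note beats per measure
Total = 5 × 10 measures
= 50 sixteenth-note beats


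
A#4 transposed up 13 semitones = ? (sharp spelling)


Working:
A#4: chromatic position 10 in octave 4 → absolute = 4×12 + 10 = 58
Transpose up 13: 58 + 13 = 71
71 = 5×12 + 11 → B in octave 5
Result = B5


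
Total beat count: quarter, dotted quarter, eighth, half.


Working:
Beat values:
  quarter = 1 beat
  dotted quarter = 1.5 beats
  eighth = 0.5 beats
  half = 2 beats
Sum = 1 + 1.5 + 0.5 + 2
= 5 beats


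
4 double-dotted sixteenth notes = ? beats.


Base sixteenth note = 1/4 beats
Dot 1 adds half the previous value: +1/8
Dot 2 adds half the previous value: +1/16
One double-dotted sixteenth = 1/4 + 1/8 + 1/16 = 7/16
4 of them = 4 × 7/16 = 7/4
= 7/4 beats


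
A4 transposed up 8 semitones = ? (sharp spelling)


A4: chromatic position 9 in octave 4 → absolute = 4×12 + 9 = 57
Transpose up 8: 57 + 8 = 65
65 = 5×12 + 5 → F in octave 5
Result = F5


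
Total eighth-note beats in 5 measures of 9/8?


Step by step:
Time signature 9/8: the bottom number 8 means the eighth note gets one count
The top number 9 means 9 eighth-note beats per measure
Total = 9 × 5 measures
= 45 eighth-note beats


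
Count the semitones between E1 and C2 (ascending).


Step by step:
Absolute semitone position = octave×12 + chromatic position
E1: 1×12 + 4 = 16
C2: 2×12 + 0 = 24
Difference = 24 - 16 = 8
= 8 semitones


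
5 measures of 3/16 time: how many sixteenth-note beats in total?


Reasoning:
Time signature 3/16: the bottom number 16 means the sixteenth note gets one count
The top number 3 means 3 sixteenth-note beats per measure
Total = 3 × 5 measures
= 15 sixteenth-note beats


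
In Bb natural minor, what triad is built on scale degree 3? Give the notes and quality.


Working:
Bb natural minor scale: Bb C Db Eb F Gb Ab
Diatonic triad on degree 3 stacks scale notes 3, 5, 7: Db F Ab
Db→F = 4 semitones; Db→Ab = 7 semitones → major triad
= Db F Ab (major)


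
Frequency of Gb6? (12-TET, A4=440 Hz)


Reasoning:
f = 440 × 2^(n/12) where n = semitones from A4
Gb6: 21 semitones from A4
f = 440 × 2^(21/12)
f = 1479.98 Hz


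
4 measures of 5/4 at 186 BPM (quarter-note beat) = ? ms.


Quarter-note beat duration = 60000 / 186 ms
Beats per measure (5/4) = 5
One measure = 5 × 60000 / 186 = 300000 / 186 ms
4 measures = 4 × 300000 / 186 = 1200000 / 186
= 6451.6 ms


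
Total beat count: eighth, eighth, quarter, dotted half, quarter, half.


Working:
Beat values:
  eighth = 0.5 beats
  eighth = 0.5 beats
  quarter = 1 beat
  dotted half = 3 beats
  quarter = 1 beat
  half = 2 beats
Sum = 0.5 + 0.5 + 1 + 3 + 1 + 2
= 8 beats


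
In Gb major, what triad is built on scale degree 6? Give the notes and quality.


Reasoning:
Gb major scale: Gb Ab Bb Cb Db Eb F
Diatonic triad on degree 6 stacks scale notes 6, 1, 3: Eb Gb Bb
Eb→Gb = 3 semitones; Eb→Bb = 7 semitones → minor triad
= Eb Gb Bb (minor)


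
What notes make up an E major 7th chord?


Major 7th chord = root + major 3rd + perfect 5th + major 7th
Seventh chords stack in thirds, so the letter names are E-G-B-D
Root: E
Major 3rd above E: G#
Perfect 5th above E: B
Major 7th above E: D#
Chord = E G# B D#


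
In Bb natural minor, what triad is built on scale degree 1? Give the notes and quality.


Reasoning:
Bb natural minor scale: Bb C Db Eb F Gb Ab
Diatonic triad on degree 1 stacks scale notes 1, 3, 5: Bb Db F
Bb→Db = 3 semitones; Bb→F = 7 semitones → minor triad
= Bb Db F (minor)


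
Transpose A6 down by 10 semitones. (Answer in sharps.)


Solution.
A6: chromatic position 9 in octave 6 → absolute = 6×12 + 9 = 81
Transpose down 10: 81 - 10 = 71
71 = 5×12 + 11 → B in octave 5
Result = B5


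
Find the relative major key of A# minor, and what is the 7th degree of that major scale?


The relative major shares the key signature and is a minor 3rd above the minor tonic
A minor 3rd above A# is C#
→ relative major of A# minor is C# major
C# major scale: C# D# E# F# G# A# B#
= C# major; 7th degree = B#


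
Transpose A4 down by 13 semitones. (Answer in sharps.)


Solution.
A4: chromatic position 9 in octave 4 → absolute = 4×12 + 9 = 57
Transpose down 13: 57 - 13 = 44
44 = 3×12 + 8 → G# in octave 3
Result = G#3


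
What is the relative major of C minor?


Solution.
The relative major shares the key signature and is a minor 3rd above the minor tonic
A minor 3rd above C is Eb
→ relative major of C minor is Eb major
= Eb major


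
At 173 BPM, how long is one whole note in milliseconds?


One quarter-note beat = 60000 / BPM = 60000 / 173 ms
Whole note = 4 × quarter note
Duration = 4 × 60000 / 173 = 240000 / 173
= 1387.3 ms


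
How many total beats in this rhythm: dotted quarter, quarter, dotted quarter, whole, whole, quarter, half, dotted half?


Working:
Beat values:
  dotted quarter = 1.5 beats
  quarter = 1 beat
  dotted quarter = 1.5 beats
  whole = 4 beats
  whole = 4 beats
  quarter = 1 beat
  half = 2 beats
  dotted half = 3 beats
Sum = 1.5 + 1 + 1.5 + 4 + 4 + 1 + 2 + 3
= 18 beats


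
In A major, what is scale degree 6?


Major scale pattern: W-W-H-W-W-W-H (2-2-1-2-2-2-1 semitones)
Starting from A:
  A + 2 semitones → B
  B + 2 semitones → C#
  C# + 1 semitone → D
  D + 2 semitones → E
  E + 2 semitones → F#
  F# + 2 semitones → G#
  G# + 1 semitone → A
Scale: A B C# D E F# G#
Degree 6 = F#


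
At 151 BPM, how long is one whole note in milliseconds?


One quarter-note beat = 60000 / BPM = 60000 / 151 ms
Whole note = 4 × quarter note
Duration = 4 × 60000 / 151 = 240000 / 151
= 1589.4 ms


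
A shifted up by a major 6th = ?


Solution.
major 6th: 6 letter names, 9 semitones
Letter: A + 5 → F
Pitch: A + 9 semitones, spelled as an F → F#
= F#


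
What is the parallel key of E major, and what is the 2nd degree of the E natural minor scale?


Let's work it out.
Parallel keys share the same tonic but differ in mode
E major → parallel is E minor
E natural minor scale: E F# G A B C D
= E minor; 2nd degree = F#


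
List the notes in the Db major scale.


Solution.
Major scale pattern: W-W-H-W-W-W-H (2-2-1-2-2-2-1 semitones)
Starting from Db:
  Db + 2 semitones → Eb
  Eb + 2 semitones → F
  F + 1 semitone → Gb
  Gb + 2 semitones → Ab
  Ab + 2 semitones → Bb
  Bb + 2 semitones → C
  C + 1 semitone → Db
Scale = Db Eb F Gb Ab Bb C


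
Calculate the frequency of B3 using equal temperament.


f = 440 × 2^(n/12) where n = semitones from A4
B3: -10 semitones from A4
f = 440 × 2^(-10/12)
f = 246.94 Hz


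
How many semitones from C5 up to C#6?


Step by step:
Absolute semitone position = octave×12 + chromatic position
C5: 5×12 + 0 = 60
C#6: 6×12 + 1 = 73
Difference = 73 - 60 = 13
= 13 semitones


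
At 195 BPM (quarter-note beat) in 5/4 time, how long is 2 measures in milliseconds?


Working:
Quarter-note beat duration = 60000 / 195 ms
Beats per measure (5/4) = 5
One measure = 5 × 60000 / 195 = 300000 / 195 ms
2 measures = 2 × 300000 / 195 = 600000 / 195
= 3076.9 ms


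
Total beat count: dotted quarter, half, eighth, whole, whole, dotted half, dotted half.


Beat values:
  dotted quarter = 1.5 beats
  half = 2 beats
  eighth = 0.5 beats
  whole = 4 beats
  whole = 4 beats
  dotted half = 3 beats
  dotted half = 3 beats
Sum = 1.5 + 2 + 0.5 + 4 + 4 + 3 + 3
= 18 beats


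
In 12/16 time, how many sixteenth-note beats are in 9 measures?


Let's work it out.
Time signature 12/16: the bottom number 16 means the sixteenth note gets one count
The top number 12 means 12 sixteenth-note beats per measure
Total = 12 × 9 measures
= 108 sixteenth-note beats


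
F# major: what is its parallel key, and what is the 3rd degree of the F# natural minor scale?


Step by step:
Parallel keys share the same tonic but differ in mode
F# major → parallel is F# minor
F# natural minor scale: F# G# A B C# D E
= F# minor; 3rd degree = A


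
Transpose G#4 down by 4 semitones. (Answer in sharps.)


Solution.
G#4: chromatic position 8 in octave 4 → absolute = 4×12 + 8 = 56
Transpose down 4: 56 - 4 = 52
52 = 4×12 + 4 → E in octave 4
Result = E4


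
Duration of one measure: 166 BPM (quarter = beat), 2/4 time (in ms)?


Let's work it out.
Quarter-note beat duration = 60000 / 166 ms
Beats per measure (2/4) = 2
One measure = 2 × 60000 / 166 = 120000 / 166 ms
= 722.9 ms


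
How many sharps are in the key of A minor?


Working:
Sharp minor keys follow the circle of fifths: A(0), E(1), B(2), F#(3), C#(4), G#(5), D#(6), A#(7)
A minor has 0 sharps
= 0 sharps


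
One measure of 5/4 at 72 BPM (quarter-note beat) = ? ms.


Let's work it out.
Quarter-note beat duration = 60000 / 72 ms
Beats per measure (5/4) = 5
One measure = 5 × 60000 / 72 = 300000 / 72 ms
= 4166.7 ms


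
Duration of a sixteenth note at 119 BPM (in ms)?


One quarter-note beat = 60000 / BPM = 60000 / 119 ms
Sixteenth note = 1/4 × quarter note
Duration = 1/4 × 60000 / 119 = 15000 / 119
= 126.1 ms


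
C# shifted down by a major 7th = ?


major 7th: 7 letter names, 11 semitones
Letter: C - 6 → D
Pitch: C# - 11 semitones, spelled as a D → D
= D


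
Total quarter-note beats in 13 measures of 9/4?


Working:
Time signature 9/4: the bottom number 4 means the quarter note gets one count
The top number 9 means 9 quarter-note beats per measure
Total = 9 × 13 measures
= 117 quarter-note beats


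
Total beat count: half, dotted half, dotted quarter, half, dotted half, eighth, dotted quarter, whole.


Beat values:
  half = 2 beats
  dotted half = 3 beats
  dotted quarter = 1.5 beats
  half = 2 beats
  dotted half = 3 beats
  eighth = 0.5 beats
  dotted quarter = 1.5 beats
  whole = 4 beats
Sum = 2 + 3 + 1.5 + 2 + 3 + 0.5 + 1.5 + 4
= 17.5 beats


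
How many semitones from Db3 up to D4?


Working:
Absolute semitone position = octave×12 + chromatic position
Db3: 3×12 + 1 = 37
D4: 4×12 + 2 = 50
Difference = 50 - 37 = 13
= 13 semitones


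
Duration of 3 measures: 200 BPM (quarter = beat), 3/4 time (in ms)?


Quarter-note beat duration = 60000 / 200 ms
Beats per measure (3/4) = 3
One measure = 3 × 60000 / 200 = 180000 / 200 ms
3 measures = 3 × 180000 / 200 = 540000 / 200
= 2700.0 ms


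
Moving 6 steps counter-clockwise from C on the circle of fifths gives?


Each counter-clockwise step moves down a perfect 5th (= up a perfect 4th)
From C: C → F → Bb → Eb → Ab → Db → F#/Gb
= F#/Gb


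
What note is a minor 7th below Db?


A 7th spans 7 letter names, so from D we land on E
A minor 7th = 10 semitones below Db
Spell E at that pitch: Eb
= Eb


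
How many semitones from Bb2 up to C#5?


Step by step:
Absolute semitone position = octave×12 + chromatic position
Bb2: 2×12 + 10 = 34
C#5: 5×12 + 1 = 61
Difference = 61 - 34 = 27
= 27 semitones


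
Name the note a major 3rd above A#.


Solution.
A 3rd spans 3 letter names, so from A we land on C
A major 3rd = 4 semitones above A#
Spell C at that pitch: C##
= C##


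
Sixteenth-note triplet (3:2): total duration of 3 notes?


Working:
Triplet: 3 notes occupy the space of 2 sixteenth notes
Space = 2 × 1/4 = 1/2 beats
Each triplet note = 1/2 / 3 = 1/6 beats
3 notes = 3 × 1/6 = 1/2
= 1/2 beats


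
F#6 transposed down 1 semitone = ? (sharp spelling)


Working:
F#6: chromatic position 6 in octave 6 → absolute = 6×12 + 6 = 78
Transpose down 1: 78 - 1 = 77
77 = 6×12 + 5 → F in octave 6
Result = F6


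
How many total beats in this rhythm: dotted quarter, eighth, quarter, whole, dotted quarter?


Solution.
Beat values:
  dotted quarter = 1.5 beats
  eighth = 0.5 beats
  quarter = 1 beat
  whole = 4 beats
  dotted quarter = 1.5 beats
Sum = 1.5 + 0.5 + 1 + 4 + 1.5
= 8.5 beats


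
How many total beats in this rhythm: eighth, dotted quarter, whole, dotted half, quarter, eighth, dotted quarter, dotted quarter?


Beat values:
  eighth = 0.5 beats
  dotted quarter = 1.5 beats
  whole = 4 beats
  dotted half = 3 beats
  quarter = 1 beat
  eighth = 0.5 beats
  dotted quarter = 1.5 beats
  dotted quarter = 1.5 beats
Sum = 0.5 + 1.5 + 4 + 3 + 1 + 0.5 + 1.5 + 1.5
= 13.5 beats


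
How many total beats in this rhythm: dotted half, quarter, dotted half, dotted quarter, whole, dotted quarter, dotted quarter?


Reasoning:
Beat values:
  dotted half = 3 beats
  quarter = 1 beat
  dotted half = 3 beats
  dotted quarter = 1.5 beats
  whole = 4 beats
  dotted quarter = 1.5 beats
  dotted quarter = 1.5 beats
Sum = 3 + 1 + 3 + 1.5 + 4 + 1.5 + 1.5
= 15.5 beats


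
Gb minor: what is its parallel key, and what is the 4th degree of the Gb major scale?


Parallel keys share the same tonic but differ in mode
Gb minor → parallel is Gb major
Gb major scale: Gb Ab Bb Cb Db Eb F
= Gb major; 4th degree = Cb


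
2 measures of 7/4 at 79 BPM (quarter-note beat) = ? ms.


Step by step:
Quarter-note beat duration = 60000 / 79 ms
Beats per measure (7/4) = 7
One measure = 7 × 60000 / 79 = 420000 / 79 ms
2 measures = 2 × 420000 / 79 = 840000 / 79
= 10632.9 ms


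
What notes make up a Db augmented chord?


Let's work it out.
Augmented triad = root + major 3rd (4 semitones) + augmented 5th (8 semitones)
A triad on Db stacks thirds, so the chord tones use letter names D-F-A
Root: Db
Major 3rd above Db: F
Augmented 5th above Db: A
Chord = Db F A


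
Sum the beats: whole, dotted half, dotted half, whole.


Beat values:
  whole = 4 beats
  dotted half = 3 beats
  dotted half = 3 beats
  whole = 4 beats
Sum = 4 + 3 + 3 + 4
= 14 beats


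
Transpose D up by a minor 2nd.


Working:
minor 2nd: 2 letter names, 1 semitones
Letter: D + 1 → E
Pitch: D + 1 semitones, spelled as an E → Eb
= Eb


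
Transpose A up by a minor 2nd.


minor 2nd: 2 letter names, 1 semitones
Letter: A + 1 → B
Pitch: A + 1 semitones, spelled as a B → Bb
= Bb


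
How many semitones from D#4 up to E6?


Let's work it out.
Absolute semitone position = octave×12 + chromatic position
D#4: 4×12 + 3 = 51
E6: 6×12 + 4 = 76
Difference = 76 - 51 = 25
= 25 semitones


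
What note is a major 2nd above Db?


Let's work it out.
A 2nd spans 2 letter names, so from D we land on E
A major 2nd = 2 semitones above Db
Spell E at that pitch: Eb
= Eb


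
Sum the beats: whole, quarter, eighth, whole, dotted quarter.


Working:
Beat values:
  whole = 4 beats
  quarter = 1 beat
  eighth = 0.5 beats
  whole = 4 beats
  dotted quarter = 1.5 beats
Sum = 4 + 1 + 0.5 + 4 + 1.5
= 11 beats


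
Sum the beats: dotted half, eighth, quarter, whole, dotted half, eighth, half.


Solution.
Beat values:
  dotted half = 3 beats
  eighth = 0.5 beats
  quarter = 1 beat
  whole = 4 beats
  dotted half = 3 beats
  eighth = 0.5 beats
  half = 2 beats
Sum = 3 + 0.5 + 1 + 4 + 3 + 0.5 + 2
= 14 beats


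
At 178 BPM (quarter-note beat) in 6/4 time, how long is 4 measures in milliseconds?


Solution.
Quarter-note beat duration = 60000 / 178 ms
Beats per measure (6/4) = 6
One measure = 6 × 60000 / 178 = 360000 / 178 ms
4 measures = 4 × 360000 / 178 = 1440000 / 178
= 8089.9 ms


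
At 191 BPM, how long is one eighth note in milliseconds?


Working:
One quarter-note beat = 60000 / BPM = 60000 / 191 ms
Eighth note = 1/2 × quarter note
Duration = 1/2 × 60000 / 191 = 30000 / 191
= 157.1 ms


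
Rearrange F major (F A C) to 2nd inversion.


Working:
Root position: F A C
2nd inversion: move root and 3rd up an octave
Bass note: C
Notes (bottom to top) = C F A


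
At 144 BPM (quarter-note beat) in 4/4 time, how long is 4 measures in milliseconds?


Step by step:
Quarter-note beat duration = 60000 / 144 ms
Beats per measure (4/4) = 4
One measure = 4 × 60000 / 144 = 240000 / 144 ms
4 measures = 4 × 240000 / 144 = 960000 / 144
= 6666.7 ms


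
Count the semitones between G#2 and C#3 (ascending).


Absolute semitone position = octave×12 + chromatic position
G#2: 2×12 + 8 = 32
C#3: 3×12 + 1 = 37
Difference = 37 - 32 = 5
= 5 semitones


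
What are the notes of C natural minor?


Working:
Natural minor scale pattern: W-H-W-W-H-W-W (2-1-2-2-1-2-2 semitones)
Starting from C:
  C + 2 semitones → D
  D + 1 semitone → Eb
  Eb + 2 semitones → F
  F + 2 semitones → G
  G + 1 semitone → Ab
  Ab + 2 semitones → Bb
  Bb + 2 semitones → C
Scale = C D Eb F G Ab Bb


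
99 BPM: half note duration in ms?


Solution.
One quarter-note beat = 60000 / BPM = 60000 / 99 ms
Half note = 2 × quarter note
Duration = 2 × 60000 / 99 = 120000 / 99
= 1212.1 ms


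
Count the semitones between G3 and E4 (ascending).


Absolute semitone position = octave×12 + chromatic position
G3: 3×12 + 7 = 43
E4: 4×12 + 4 = 52
Difference = 52 - 43 = 9
= 9 semitones


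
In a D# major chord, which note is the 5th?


Step by step:
Major triad = root + major 3rd (4 semitones) + perfect 5th (7 semitones)
A triad on D# stacks thirds, so the chord tones use letter names D-F-A
Root: D#
Major 3rd above D#: F##
Perfect 5th above D#: A#
The 5th = A#


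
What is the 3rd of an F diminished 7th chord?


Let's work it out.
Diminished 7th chord = root + minor 3rd + diminished 5th + diminished 7th
Seventh chords stack in thirds, so the letter names are F-A-C-E
Root: F
Minor 3rd above F: Ab
Diminished 5th above F: Cb
Diminished 7th above F: Ebb
The 3rd = Ab


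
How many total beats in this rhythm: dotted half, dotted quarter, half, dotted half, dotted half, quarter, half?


Reasoning:
Beat values:
  dotted half = 3 beats
  dotted quarter = 1.5 beats
  half = 2 beats
  dotted half = 3 beats
  dotted half = 3 beats
  quarter = 1 beat
  half = 2 beats
Sum = 3 + 1.5 + 2 + 3 + 3 + 1 + 2
= 15.5 beats


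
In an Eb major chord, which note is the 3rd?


Solution.
Major triad = root + major 3rd (4 semitones) + perfect 5th (7 semitones)
A triad on Eb stacks thirds, so the chord tones use letter names E-G-B
Root: Eb
Major 3rd above Eb: G
Perfect 5th above Eb: Bb
The 3rd = G


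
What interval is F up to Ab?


Letter names: F → A spans 3 letter names → a 3rd
Semitones: F → Ab = 3 half-steps
A 3rd of 3 semitones is a minor 3rd
= minor 3rd


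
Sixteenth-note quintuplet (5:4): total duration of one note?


Quintuplet: 5 notes occupy the space of 4 sixteenth notes
Space = 4 × 1/4 = 1 beat
Each quintuplet note = 1 / 5 = 1/5 beats
= 1/5 beats


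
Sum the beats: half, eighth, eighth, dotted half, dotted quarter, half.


Step by step:
Beat values:
  half = 2 beats
  eighth = 0.5 beats
  eighth = 0.5 beats
  dotted half = 3 beats
  dotted quarter = 1.5 beats
  half = 2 beats
Sum = 2 + 0.5 + 0.5 + 3 + 1.5 + 2
= 9.5 beats


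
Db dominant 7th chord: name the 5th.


Dominant 7th chord = root + major 3rd + perfect 5th + minor 7th
Seventh chords stack in thirds, so the letter names are D-F-A-C
Root: Db
Major 3rd above Db: F
Perfect 5th above Db: Ab
Minor 7th above Db: Cb
The 5th = Ab


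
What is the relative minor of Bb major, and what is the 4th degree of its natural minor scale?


Reasoning:
The relative minor shares the major's key signature and starts on its 6th degree
6th degree = a major 6th above the tonic; a major 6th above Bb is G
→ relative minor of Bb major is G minor
G natural minor scale: G A Bb C D Eb F
= G minor; 4th degree = C


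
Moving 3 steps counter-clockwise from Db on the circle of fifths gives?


Step by step:
Each counter-clockwise step moves down a perfect 5th (= up a perfect 4th)
From Db: Db → F#/Gb → B → E
= E


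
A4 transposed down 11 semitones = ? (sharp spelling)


Reasoning:
A4: chromatic position 9 in octave 4 → absolute = 4×12 + 9 = 57
Transpose down 11: 57 - 11 = 46
46 = 3×12 + 10 → A# in octave 3
Result = A#3


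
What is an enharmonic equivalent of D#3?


Working:
Enharmonic notes sound the same pitch but are spelled with different letter names
D# and Eb name the same pitch class
= Eb3


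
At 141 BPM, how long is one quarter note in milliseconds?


Solution.
One quarter-note beat = 60000 / BPM = 60000 / 141 ms
Duration = 60000 / 141
= 425.5 ms


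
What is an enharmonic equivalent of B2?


Enharmonic notes sound the same pitch but are spelled with different letter names
B and A## name the same pitch class
= A##2


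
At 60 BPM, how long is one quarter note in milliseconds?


Working:
One quarter-note beat = 60000 / BPM = 60000 / 60 ms
Duration = 60000 / 60
= 1000.0 ms


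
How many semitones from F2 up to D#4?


Absolute semitone position = octave×12 + chromatic position
F2: 2×12 + 5 = 29
D#4: 4×12 + 3 = 51
Difference = 51 - 29 = 22
= 22 semitones


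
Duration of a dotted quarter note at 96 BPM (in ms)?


Let's work it out.
One quarter-note beat = 60000 / BPM = 60000 / 96 ms
Dotted quarter note = 3/2 × quarter note
Duration = 3/2 × 60000 / 96 = 90000 / 96
= 937.5 ms


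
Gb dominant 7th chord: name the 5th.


Dominant 7th chord = root + major 3rd + perfect 5th + minor 7th
Seventh chords stack in thirds, so the letter names are G-B-D-F
Root: Gb
Major 3rd above Gb: Bb
Perfect 5th above Gb: Db
Minor 7th above Gb: Fb
The 5th = Db


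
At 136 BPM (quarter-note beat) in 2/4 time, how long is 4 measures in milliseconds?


Quarter-note beat duration = 60000 / 136 ms
Beats per measure (2/4) = 2
One measure = 2 × 60000 / 136 = 120000 / 136 ms
4 measures = 4 × 120000 / 136 = 480000 / 136
= 3529.4 ms


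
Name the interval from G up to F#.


Solution.
Letter names: G → F spans 7 letter names → a 7th
Semitones: G → F# = 11 half-steps
A 7th of 11 semitones is a major 7th
= major 7th


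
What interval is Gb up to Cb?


Let's work it out.
Letter names: G → C spans 4 letter names → a 4th
Semitones: Gb → Cb = 5 half-steps
A 4th of 5 semitones is a perfect 4th
= perfect 4th


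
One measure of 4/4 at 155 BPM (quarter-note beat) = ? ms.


Let's work it out.
Quarter-note beat duration = 60000 / 155 ms
Beats per measure (4/4) = 4
One measure = 4 × 60000 / 155 = 240000 / 155 ms
= 1548.4 ms


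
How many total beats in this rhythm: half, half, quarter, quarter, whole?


Working:
Beat values:
  half = 2 beats
  half = 2 beats
  quarter = 1 beat
  quarter = 1 beat
  whole = 4 beats
Sum = 2 + 2 + 1 + 1 + 4
= 10 beats


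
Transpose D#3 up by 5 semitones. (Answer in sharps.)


Let's work it out.
D#3: chromatic position 3 in octave 3 → absolute = 3×12 + 3 = 39
Transpose up 5: 39 + 5 = 44
44 = 3×12 + 8 → G# in octave 3
Result = G#3


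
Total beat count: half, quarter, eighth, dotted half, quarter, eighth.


Reasoning:
Beat values:
  half = 2 beats
  quarter = 1 beat
  eighth = 0.5 beats
  dotted half = 3 beats
  quarter = 1 beat
  eighth = 0.5 beats
Sum = 2 + 1 + 0.5 + 3 + 1 + 0.5
= 8 beats


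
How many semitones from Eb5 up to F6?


Absolute semitone position = octave×12 + chromatic position
Eb5: 5×12 + 3 = 63
F6: 6×12 + 5 = 77
Difference = 77 - 63 = 14
= 14 semitones


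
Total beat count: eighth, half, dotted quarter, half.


Step by step:
Beat values:
  eighth = 0.5 beats
  half = 2 beats
  dotted quarter = 1.5 beats
  half = 2 beats
Sum = 0.5 + 2 + 1.5 + 2
= 6 beats


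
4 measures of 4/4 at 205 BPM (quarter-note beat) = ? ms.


Working:
Quarter-note beat duration = 60000 / 205 ms
Beats per measure (4/4) = 4
One measure = 4 × 60000 / 205 = 240000 / 205 ms
4 measures = 4 × 240000 / 205 = 960000 / 205
= 4682.9 ms


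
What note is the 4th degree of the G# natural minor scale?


Working:
Natural minor scale pattern: W-H-W-W-H-W-W (2-1-2-2-1-2-2 semitones)
Starting from G#:
  G# + 2 semitones → A#
  A# + 1 semitone → B
  B + 2 semitones → C#
  C# + 2 semitones → D#
  D# + 1 semitone → E
  E + 2 semitones → F#
  F# + 2 semitones → G#
Scale: G# A# B C# D# E F#
Degree 4 = C#


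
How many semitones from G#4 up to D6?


Working:
Absolute semitone position = octave×12 + chromatic position
G#4: 4×12 + 8 = 56
D6: 6×12 + 2 = 74
Difference = 74 - 56 = 18
= 18 semitones


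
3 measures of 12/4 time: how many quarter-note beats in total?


Solution.
Time signature 12/4: the bottom number 4 means the quarter note gets one count
The top number 12 means 12 quarter-note beats per measure
Total = 12 × 3 measures
= 36 quarter-note beats


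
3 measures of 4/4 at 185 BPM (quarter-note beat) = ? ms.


Quarter-note beat duration = 60000 / 185 ms
Beats per measure (4/4) = 4
One measure = 4 × 60000 / 185 = 240000 / 185 ms
3 measures = 3 × 240000 / 185 = 720000 / 185
= 3891.9 ms


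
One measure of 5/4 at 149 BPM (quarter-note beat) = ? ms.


Quarter-note beat duration = 60000 / 149 ms
Beats per measure (5/4) = 5
One measure = 5 × 60000 / 149 = 300000 / 149 ms
= 2013.4 ms


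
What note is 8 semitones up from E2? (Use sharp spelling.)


Let's work it out.
E2: chromatic position 4 in octave 2 → absolute = 2×12 + 4 = 28
Transpose up 8: 28 + 8 = 36
36 = 3×12 + 0 → C in octave 3
Result = C3


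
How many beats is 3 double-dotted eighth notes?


Let's work it out.
Base eighth note = 1/2 beats
Dot 1 adds half the previous value: +1/4
Dot 2 adds half the previous value: +1/8
One double-dotted eighth = 1/2 + 1/4 + 1/8 = 7/8
3 of them = 3 × 7/8 = 21/8
= 21/8 beats


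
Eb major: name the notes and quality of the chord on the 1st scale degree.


Eb major scale: Eb F G Ab Bb C D
Diatonic triad on degree 1 stacks scale notes 1, 3, 5: Eb G Bb
Eb→G = 4 semitones; Eb→Bb = 7 semitones → major triad
= Eb G Bb (major)


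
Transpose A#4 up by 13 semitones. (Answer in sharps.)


Reasoning:
A#4: chromatic position 10 in octave 4 → absolute = 4×12 + 10 = 58
Transpose up 13: 58 + 13 = 71
71 = 5×12 + 11 → B in octave 5
Result = B5


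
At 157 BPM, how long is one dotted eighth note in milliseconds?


Reasoning:
One quarter-note beat = 60000 / BPM = 60000 / 157 ms
Dotted eighth note = 3/4 × quarter note
Duration = 3/4 × 60000 / 157 = 45000 / 157
= 286.6 ms


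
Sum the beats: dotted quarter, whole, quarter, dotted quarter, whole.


Beat values:
  dotted quarter = 1.5 beats
  whole = 4 beats
  quarter = 1 beat
  dotted quarter = 1.5 beats
  whole = 4 beats
Sum = 1.5 + 4 + 1 + 1.5 + 4
= 12 beats


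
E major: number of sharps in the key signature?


Step by step:
Sharp major keys follow the circle of fifths: C(0), G(1), D(2), A(3), E(4), B(5), F#(6), C#(7)
E major has 4 sharps
Order of sharps: F# C# G# D# A# E# B# → first 4: F#, C#, G#, D#
= 4 sharps


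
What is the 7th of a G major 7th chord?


Reasoning:
Major 7th chord = root + major 3rd + perfect 5th + major 7th
Seventh chords stack in thirds, so the letter names are G-B-D-F
Root: G
Major 3rd above G: B
Perfect 5th above G: D
Major 7th above G: F#
The 7th = F#


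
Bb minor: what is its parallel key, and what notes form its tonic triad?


Parallel keys share the same tonic but differ in mode
Bb minor → parallel is Bb major
Tonic triad of Bb major = Bb D F
= Bb major; triad = Bb D F


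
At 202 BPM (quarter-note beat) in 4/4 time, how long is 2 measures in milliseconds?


Step by step:
Quarter-note beat duration = 60000 / 202 ms
Beats per measure (4/4) = 4
One measure = 4 × 60000 / 202 = 240000 / 202 ms
2 measures = 2 × 240000 / 202 = 480000 / 202
= 2376.2 ms


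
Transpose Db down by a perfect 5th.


Working:
perfect 5th: 5 letter names, 7 semitones
Letter: D - 4 → G
Pitch: Db - 7 semitones, spelled as a G → Gb
= Gb
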